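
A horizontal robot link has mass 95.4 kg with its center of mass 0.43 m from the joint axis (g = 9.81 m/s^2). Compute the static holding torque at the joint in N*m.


tau = m*g*L = 95.4 * 9.81 * 0.43 = 402.4258

402.4258 N*m


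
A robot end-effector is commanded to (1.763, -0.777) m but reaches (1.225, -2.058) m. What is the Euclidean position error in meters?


dx = 1.225 - (1.763) = -0.5380, dy = -2.058 - (-0.777) = -1.2810
err = sqrt(0.289444 + 1.640961) = 1.3894

1.3894 m


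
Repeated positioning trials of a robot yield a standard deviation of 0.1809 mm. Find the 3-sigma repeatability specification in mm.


repeatability = 3*sigma = 3*0.1809 = 0.5427

0.5427 mm


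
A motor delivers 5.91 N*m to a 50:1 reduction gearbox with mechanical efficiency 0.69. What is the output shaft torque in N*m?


tau_out = tau_in * N * eta = 5.91 * 50 * 0.69 = 203.8950

203.8950 N*m


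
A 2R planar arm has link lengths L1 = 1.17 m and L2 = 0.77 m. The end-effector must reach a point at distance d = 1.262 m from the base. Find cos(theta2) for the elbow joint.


cos(th2) = (d^2 - L1^2 - L2^2)/(2*L1*L2) = (1.262^2 - 1.17^2 - 0.77^2)/(2*1.17*0.77) = -0.2049

-0.2049


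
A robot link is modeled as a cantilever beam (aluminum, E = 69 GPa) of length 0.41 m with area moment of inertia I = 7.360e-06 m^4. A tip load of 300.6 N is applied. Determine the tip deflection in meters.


delta = F*L^3/(3*E*I) = 300.6*0.41^3/(3*6.900e+10*7.360e-06)
      = 20.7176526/1523520 = 1.3599e-05

1.3599e-05 m


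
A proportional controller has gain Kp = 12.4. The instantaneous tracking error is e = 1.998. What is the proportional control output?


u_P = Kp * e = 12.4 * 1.998 = 24.7752

24.7752


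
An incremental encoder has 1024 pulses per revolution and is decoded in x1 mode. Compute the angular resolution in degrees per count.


resolution = 360 / (PPR * 1) = 360 / 1024 = 0.3516

0.3516 degrees


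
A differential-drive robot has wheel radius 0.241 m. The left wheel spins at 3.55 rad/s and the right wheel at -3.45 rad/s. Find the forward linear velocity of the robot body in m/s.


v = r*(wR + wL)/2 = 0.241*(-3.45 + 3.55)/2 = 0.0120

0.0120 m/s


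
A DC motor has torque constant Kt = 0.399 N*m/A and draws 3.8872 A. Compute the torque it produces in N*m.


tau = Kt * I = 0.399*3.8872 = 1.5510

1.5510 N*m


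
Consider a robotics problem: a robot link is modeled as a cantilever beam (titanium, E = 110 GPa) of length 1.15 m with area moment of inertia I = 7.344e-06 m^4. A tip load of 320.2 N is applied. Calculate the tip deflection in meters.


delta = F*L^3/(3*E*I) = 320.2*1.15^3/(3*1.100e+11*7.344e-06)
      = 486.984175/2423520 = 2.0094e-04

2.0094e-04 m


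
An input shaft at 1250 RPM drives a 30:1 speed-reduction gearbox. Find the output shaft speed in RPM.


omega_out = omega_in / N = 1250 / 30 = 41.6667

41.6667 RPM


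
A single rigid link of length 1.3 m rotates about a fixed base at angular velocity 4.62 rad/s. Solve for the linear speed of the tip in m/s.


v = L*omega = 1.3 * 4.62 = 6.0060

6.0060 m/s


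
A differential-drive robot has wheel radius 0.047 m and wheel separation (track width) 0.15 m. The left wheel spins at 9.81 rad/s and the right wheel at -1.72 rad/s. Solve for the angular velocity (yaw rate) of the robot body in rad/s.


omega = r*(wR - wL)/L = 0.047*(-1.72 - (9.81))/0.15 = -3.6127

-3.6127 rad/s


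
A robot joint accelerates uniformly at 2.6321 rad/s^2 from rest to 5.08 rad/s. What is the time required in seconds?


t = delta_omega / alpha = 5.08 / 2.6321 = 1.9300

1.9300 s


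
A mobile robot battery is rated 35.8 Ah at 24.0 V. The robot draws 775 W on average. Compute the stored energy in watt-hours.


E = capacity * V = 35.8*24.0 = 859.2000

859.2000 Wh


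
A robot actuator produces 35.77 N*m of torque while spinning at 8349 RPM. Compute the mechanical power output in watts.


omega = 8349 * 2*pi/60 = 874.305235 rad/s
P = tau * omega = 35.77 * 874.305235 = 31273.8983

31273.8983 W


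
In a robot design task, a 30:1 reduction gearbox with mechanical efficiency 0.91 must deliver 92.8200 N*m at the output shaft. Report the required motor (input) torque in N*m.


tau_in = tau_out / (N * eta) = 92.8200 / (30 * 0.91) = 3.4000

3.4000 N*m


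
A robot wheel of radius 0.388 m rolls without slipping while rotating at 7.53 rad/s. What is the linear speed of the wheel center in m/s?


v = omega * r = 7.53 * 0.388 = 2.9216

2.9216 m/s


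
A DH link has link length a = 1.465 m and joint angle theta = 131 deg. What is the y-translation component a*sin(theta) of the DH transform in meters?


a*sin(theta) = 1.465*sin(131 deg) = 1.1056

1.1056 m


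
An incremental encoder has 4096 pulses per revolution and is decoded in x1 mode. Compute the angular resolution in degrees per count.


resolution = 360 / (PPR * 1) = 360 / 4096 = 0.0879

0.0879 degrees


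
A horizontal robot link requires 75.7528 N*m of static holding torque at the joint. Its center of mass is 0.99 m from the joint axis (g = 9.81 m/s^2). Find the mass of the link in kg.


m = tau / (g*L) = 75.7528 / (9.81 * 0.99) = 7.8000

7.8000 kg


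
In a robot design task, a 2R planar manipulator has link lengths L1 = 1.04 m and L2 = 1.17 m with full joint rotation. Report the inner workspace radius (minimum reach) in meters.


r_min = |L1 - L2| = |1.04 - 1.17| = 0.1300

0.1300 m


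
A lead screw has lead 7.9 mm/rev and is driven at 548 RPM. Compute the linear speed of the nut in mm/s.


v = lead * (RPM/60) = 7.9*548/60 = 72.1533

72.1533 mm/s


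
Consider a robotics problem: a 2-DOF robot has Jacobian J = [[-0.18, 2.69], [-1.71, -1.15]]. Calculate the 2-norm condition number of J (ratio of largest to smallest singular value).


JJ^T eigenvalues: trace(JJ^T) = 11.5151, det(JJ^T) = det(J)^2 = 23.10628761
s_max^2 = (11.5151 + sqrt(40.17237757))/2 = 8.92663416
s_min^2 = (11.5151 - sqrt(40.17237757))/2 = 2.58846584
kappa = s_max/s_min = sqrt(8.92663416/2.58846584) = 1.8570

1.8570


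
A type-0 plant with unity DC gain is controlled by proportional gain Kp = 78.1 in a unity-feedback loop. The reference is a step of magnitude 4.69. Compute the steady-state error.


e_ss = R/(1 + Kp) = 4.69/(1 + 78.1) = 4.69/79.1000 = 0.0593

0.0593


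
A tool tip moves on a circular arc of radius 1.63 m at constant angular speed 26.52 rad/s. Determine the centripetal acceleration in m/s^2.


a_c = omega^2 * r = 26.52^2 * 1.63 = 1146.3960

1146.3960 m/s^2


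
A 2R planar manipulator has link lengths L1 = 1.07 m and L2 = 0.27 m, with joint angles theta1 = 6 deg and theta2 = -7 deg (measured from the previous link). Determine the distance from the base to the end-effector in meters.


x = L1*cos(th1) + L2*cos(th1+th2) = 1.334097
y = L1*sin(th1) + L2*sin(th1+th2) = 0.107133
d = sqrt(x^2 + y^2) = sqrt(1.779815 + 0.011477) = 1.3384

1.3384 m


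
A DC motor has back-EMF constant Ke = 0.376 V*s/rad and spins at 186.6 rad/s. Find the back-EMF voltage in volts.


V_emf = Ke * omega = 0.376*186.6 = 70.1616

70.1616 V


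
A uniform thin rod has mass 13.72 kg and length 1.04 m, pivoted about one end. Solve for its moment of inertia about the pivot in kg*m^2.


I = (1/3)*m*L^2 = (1/3)*13.72*1.04^2 = 4.9465

4.9465 kg*m^2


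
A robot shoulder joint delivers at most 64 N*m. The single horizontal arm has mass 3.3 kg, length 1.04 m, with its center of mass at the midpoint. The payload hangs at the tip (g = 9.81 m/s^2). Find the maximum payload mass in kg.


tau_arm = m_arm*g*(L/2) = 3.3*9.81*1.04/2 = 16.8340 N*m
tau_payload = tau_max - tau_arm = 64 - 16.8340 = 47.1660
m_payload = tau_payload / (g*L) = 47.1660 / (9.81*1.04) = 4.6230

4.6230 kg


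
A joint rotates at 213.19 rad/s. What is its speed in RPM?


RPM = 213.19 * 60/(2*pi) = 2035.8145

2035.8145 RPM


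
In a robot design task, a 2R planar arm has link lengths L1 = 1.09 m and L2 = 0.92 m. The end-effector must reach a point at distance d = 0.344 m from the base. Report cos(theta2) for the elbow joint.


cos(th2) = (d^2 - L1^2 - L2^2)/(2*L1*L2) = (0.344^2 - 1.09^2 - 0.92^2)/(2*1.09*0.92) = -0.9554

-0.9554


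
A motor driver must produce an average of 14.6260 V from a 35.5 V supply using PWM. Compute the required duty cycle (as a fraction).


D = V_avg/V_supply = 14.6260/35.5 = 0.4120

0.4120


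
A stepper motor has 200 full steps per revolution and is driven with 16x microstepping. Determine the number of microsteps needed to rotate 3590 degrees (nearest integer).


step_size = 360/(200*16) = 360/3200 = 0.112500 deg
n = 3590/(360/3200) = 3590*3200/360 = 31911.1111 -> 31911

31911 steps


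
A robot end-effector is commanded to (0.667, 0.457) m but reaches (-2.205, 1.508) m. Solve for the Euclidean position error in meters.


dx = -2.205 - (0.667) = -2.8720, dy = 1.508 - (0.457) = 1.0510
err = sqrt(8.248384 + 1.104601) = 3.0583

3.0583 m


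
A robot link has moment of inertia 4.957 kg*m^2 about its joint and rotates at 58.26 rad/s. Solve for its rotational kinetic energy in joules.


KE = (1/2)*I*omega^2 = 0.5*4.957*58.26^2 = 8412.5931

8412.5931 J


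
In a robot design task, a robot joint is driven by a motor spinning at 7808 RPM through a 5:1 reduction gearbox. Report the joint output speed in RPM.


omega_joint = omega_motor / N = 7808 / 5 = 1561.6000

1561.6000 RPM


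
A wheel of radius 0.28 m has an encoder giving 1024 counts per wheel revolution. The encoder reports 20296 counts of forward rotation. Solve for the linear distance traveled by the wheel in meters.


revs = 20296/1024 = 19.820312
d = revs * 2*pi*r = 19.820312 * 2*pi*0.28 = 34.8697

34.8697 m


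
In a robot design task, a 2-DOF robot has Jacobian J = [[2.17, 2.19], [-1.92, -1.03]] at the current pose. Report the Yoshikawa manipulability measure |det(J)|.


det(J) = 2.17*-1.03 - (2.19)*(-1.92) = 1.9697
|det(J)| = 1.9697

1.9697


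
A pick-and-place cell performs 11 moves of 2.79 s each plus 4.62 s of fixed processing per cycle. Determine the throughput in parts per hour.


T_cycle = 11*2.79 + 4.62 = 35.3100 s
rate = 3600/T = 101.9541

101.9541 parts/hour


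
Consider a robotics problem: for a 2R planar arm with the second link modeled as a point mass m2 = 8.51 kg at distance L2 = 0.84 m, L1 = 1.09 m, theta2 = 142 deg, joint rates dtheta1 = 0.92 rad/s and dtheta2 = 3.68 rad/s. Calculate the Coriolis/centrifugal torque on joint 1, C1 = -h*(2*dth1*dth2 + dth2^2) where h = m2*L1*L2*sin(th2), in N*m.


h = m2*L1*L2*sin(th2) = 8.51*1.09*0.84*sin(142 deg) = 4.797084
C1 = -h*(2*0.92*3.68 + 3.68^2) = -4.797084*20.3136 = -97.4460

-97.4460 N*m


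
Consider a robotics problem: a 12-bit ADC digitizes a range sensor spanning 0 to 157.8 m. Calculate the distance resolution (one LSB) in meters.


res = range / 2^n = 157.8/2^12 = 157.8/4096 = 0.0385

0.0385 m


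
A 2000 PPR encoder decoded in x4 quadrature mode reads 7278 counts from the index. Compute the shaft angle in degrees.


angle = counts * 360 / (PPR*4) = 7278 * 360 / 8000 = 327.5100

327.5100 degrees


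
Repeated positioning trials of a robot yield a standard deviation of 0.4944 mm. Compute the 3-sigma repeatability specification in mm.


repeatability = 3*sigma = 3*0.4944 = 1.4832

1.4832 mm


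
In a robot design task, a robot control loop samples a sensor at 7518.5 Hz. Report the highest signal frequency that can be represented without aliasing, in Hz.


f_max = f_s/2 = 7518.5/2 = 3759.2500

3759.2500 Hz


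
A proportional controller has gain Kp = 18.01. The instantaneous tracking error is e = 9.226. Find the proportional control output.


u_P = Kp * e = 18.01 * 9.226 = 166.1603

166.1603


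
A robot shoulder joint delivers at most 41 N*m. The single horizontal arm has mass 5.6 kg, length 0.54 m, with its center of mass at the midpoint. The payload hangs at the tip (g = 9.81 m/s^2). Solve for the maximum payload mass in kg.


tau_arm = m_arm*g*(L/2) = 5.6*9.81*0.54/2 = 14.8327 N*m
tau_payload = tau_max - tau_arm = 41 - 14.8327 = 26.1673
m_payload = tau_payload / (g*L) = 26.1673 / (9.81*0.54) = 4.9396

4.9396 kg


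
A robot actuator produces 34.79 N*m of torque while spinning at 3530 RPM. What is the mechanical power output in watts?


omega = 3530 * 2*pi/60 = 369.660736 rad/s
P = tau * omega = 34.79 * 369.660736 = 12860.4970

12860.4970 W


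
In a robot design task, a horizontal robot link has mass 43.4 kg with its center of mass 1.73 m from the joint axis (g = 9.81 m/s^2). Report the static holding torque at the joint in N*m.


tau = m*g*L = 43.4 * 9.81 * 1.73 = 736.5544

736.5544 N*m


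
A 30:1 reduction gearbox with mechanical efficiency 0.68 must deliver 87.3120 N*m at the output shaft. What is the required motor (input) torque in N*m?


tau_in = tau_out / (N * eta) = 87.3120 / (30 * 0.68) = 4.2800

4.2800 N*m


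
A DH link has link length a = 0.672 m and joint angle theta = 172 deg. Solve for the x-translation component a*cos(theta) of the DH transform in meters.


a*cos(theta) = 0.672*cos(172 deg) = -0.6655

-0.6655 m


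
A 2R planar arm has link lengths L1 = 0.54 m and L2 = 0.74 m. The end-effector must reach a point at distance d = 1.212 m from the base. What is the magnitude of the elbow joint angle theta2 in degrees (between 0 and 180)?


cos(th2) = (d^2 - L1^2 - L2^2)/(2*L1*L2) = (1.212^2 - 0.54^2 - 0.74^2)/(2*0.54*0.74) = 0.78796797
th2 = acos(0.78796797) = 38.0040 deg

38.0040 degrees


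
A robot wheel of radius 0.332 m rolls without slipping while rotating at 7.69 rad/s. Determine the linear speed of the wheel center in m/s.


v = omega * r = 7.69 * 0.332 = 2.5531

2.5531 m/s


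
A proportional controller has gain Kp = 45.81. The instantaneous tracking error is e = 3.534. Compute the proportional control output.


u_P = Kp * e = 45.81 * 3.534 = 161.8925

161.8925


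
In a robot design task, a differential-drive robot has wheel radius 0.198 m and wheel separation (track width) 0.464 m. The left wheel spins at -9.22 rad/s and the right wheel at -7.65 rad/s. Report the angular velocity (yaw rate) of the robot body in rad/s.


omega = r*(wR - wL)/L = 0.198*(-7.65 - (-9.22))/0.464 = 0.6700

0.6700 rad/s


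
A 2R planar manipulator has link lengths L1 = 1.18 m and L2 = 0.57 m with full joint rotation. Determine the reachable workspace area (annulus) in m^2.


r_max = L1 + L2 = 1.7500, r_min = |L1 - L2| = 0.6100
A = pi*(r_max^2 - r_min^2) = pi*(3.0625 - 0.3721) = 8.4521

8.4521 m^2


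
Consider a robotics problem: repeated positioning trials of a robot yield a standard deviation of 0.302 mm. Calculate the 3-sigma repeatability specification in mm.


repeatability = 3*sigma = 3*0.302 = 0.9060

0.9060 mm


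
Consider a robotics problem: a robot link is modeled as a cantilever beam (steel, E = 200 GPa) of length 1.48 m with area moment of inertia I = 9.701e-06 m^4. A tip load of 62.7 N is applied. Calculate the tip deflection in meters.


delta = F*L^3/(3*E*I) = 62.7*1.48^3/(3*2.000e+11*9.701e-06)
      = 203.2603584/5820600 = 3.4921e-05

3.4921e-05 m


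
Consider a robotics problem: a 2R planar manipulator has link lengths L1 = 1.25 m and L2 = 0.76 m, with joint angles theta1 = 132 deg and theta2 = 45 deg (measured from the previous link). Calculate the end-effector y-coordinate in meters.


y = L1*sin(th1) + L2*sin(th1+th2) = 1.25*sin(132 deg) + 0.76*sin(177 deg) = 0.9687

0.9687 m


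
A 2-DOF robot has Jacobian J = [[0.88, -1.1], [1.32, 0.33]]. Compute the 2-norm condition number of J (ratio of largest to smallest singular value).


JJ^T eigenvalues: trace(JJ^T) = 3.8357, det(JJ^T) = det(J)^2 = 3.03595776
s_max^2 = (3.8357 + sqrt(2.56876345))/2 = 2.71921812
s_min^2 = (3.8357 - sqrt(2.56876345))/2 = 1.11648188
kappa = s_max/s_min = sqrt(2.71921812/1.11648188) = 1.5606

1.5606


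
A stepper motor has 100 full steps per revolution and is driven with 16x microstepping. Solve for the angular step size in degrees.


step = 360/(100*16) = 360/1600 = 0.2250

0.2250 degrees


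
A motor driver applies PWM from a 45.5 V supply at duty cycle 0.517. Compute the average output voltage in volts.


V_avg = V_supply * D = 45.5*0.517 = 23.5235

23.5235 V


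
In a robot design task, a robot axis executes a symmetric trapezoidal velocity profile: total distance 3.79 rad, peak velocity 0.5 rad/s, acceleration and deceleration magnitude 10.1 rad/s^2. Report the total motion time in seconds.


t_acc = v/a = 0.5/10.1 = 0.049505 s
d_acc = v^2/(2a) = 0.012376 rad (each ramp)
d_cruise = 3.79 - 2*0.012376 = 3.765248 rad
t_cruise = 3.765248/0.5 = 7.530496 s
t_total = 2*0.049505 + 7.530496 = 7.6295

7.6295 s


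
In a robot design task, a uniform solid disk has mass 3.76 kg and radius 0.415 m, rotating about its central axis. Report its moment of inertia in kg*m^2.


I = (1/2)*m*R^2 = 0.5*3.76*0.415^2 = 0.3238

0.3238 kg*m^2


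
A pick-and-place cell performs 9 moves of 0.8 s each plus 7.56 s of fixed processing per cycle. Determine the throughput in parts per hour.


T_cycle = 9*0.8 + 7.56 = 14.7600 s
rate = 3600/T = 243.9024

243.9024 parts/hour


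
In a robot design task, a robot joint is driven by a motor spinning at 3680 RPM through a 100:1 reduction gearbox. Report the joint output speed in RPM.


omega_joint = omega_motor / N = 3680 / 100 = 36.8000

36.8000 RPM


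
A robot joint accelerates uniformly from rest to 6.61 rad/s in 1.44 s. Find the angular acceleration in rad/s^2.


alpha = delta_omega / t = 6.61 / 1.44 = 4.5903

4.5903 rad/s^2


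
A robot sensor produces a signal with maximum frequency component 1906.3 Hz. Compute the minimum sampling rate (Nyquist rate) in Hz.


f_s,min = 2*f_max = 2*1906.3 = 3812.6000

3812.6000 Hz


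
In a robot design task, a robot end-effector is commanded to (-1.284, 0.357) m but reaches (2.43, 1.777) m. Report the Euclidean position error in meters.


dx = 2.43 - (-1.284) = 3.7140, dy = 1.777 - (0.357) = 1.4200
err = sqrt(13.793796 + 2.016400) = 3.9762

3.9762 m


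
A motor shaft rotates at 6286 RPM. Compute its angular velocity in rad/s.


omega = 6286 * 2*pi/60 = 658.2684

658.2684 rad/s


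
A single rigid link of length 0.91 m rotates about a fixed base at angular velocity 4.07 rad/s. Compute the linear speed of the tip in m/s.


v = L*omega = 0.91 * 4.07 = 3.7037

3.7037 m/s


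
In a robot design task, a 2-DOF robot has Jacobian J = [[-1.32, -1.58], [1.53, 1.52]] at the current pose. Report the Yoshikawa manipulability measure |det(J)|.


det(J) = -1.32*1.52 - (-1.58)*(1.53) = 0.4110
|det(J)| = 0.4110

0.4110


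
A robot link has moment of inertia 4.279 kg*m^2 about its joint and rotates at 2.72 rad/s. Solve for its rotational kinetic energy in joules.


KE = (1/2)*I*omega^2 = 0.5*4.279*2.72^2 = 15.8289

15.8289 J


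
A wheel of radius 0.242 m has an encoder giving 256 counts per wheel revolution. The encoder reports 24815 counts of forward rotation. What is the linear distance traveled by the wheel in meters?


revs = 24815/256 = 96.933594
d = revs * 2*pi*r = 96.933594 * 2*pi*0.242 = 147.3905

147.3905 m


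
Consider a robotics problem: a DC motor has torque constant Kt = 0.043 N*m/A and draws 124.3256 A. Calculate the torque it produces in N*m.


tau = Kt * I = 0.043*124.3256 = 5.3460

5.3460 N*m


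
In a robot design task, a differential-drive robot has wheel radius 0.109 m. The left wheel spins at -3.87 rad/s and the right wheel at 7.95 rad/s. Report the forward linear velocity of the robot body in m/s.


v = r*(wR + wL)/2 = 0.109*(7.95 + -3.87)/2 = 0.2224

0.2224 m/s


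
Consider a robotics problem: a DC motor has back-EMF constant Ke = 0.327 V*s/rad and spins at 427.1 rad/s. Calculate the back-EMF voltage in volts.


V_emf = Ke * omega = 0.327*427.1 = 139.6617

139.6617 V


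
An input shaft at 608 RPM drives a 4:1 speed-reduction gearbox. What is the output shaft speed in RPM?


omega_out = omega_in / N = 608 / 4 = 152.0000

152.0000 RPM


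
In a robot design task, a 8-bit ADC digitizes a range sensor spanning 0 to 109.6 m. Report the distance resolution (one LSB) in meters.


res = range / 2^n = 109.6/2^8 = 109.6/256 = 0.4281

0.4281 m


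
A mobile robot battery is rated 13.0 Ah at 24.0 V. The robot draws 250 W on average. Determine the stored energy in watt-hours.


E = capacity * V = 13.0*24.0 = 312.0000

312.0000 Wh


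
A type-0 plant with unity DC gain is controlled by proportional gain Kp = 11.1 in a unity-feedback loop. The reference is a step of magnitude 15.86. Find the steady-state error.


e_ss = R/(1 + Kp) = 15.86/(1 + 11.1) = 15.86/12.1000 = 1.3107

1.3107


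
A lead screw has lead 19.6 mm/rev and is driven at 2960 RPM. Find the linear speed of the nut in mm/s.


v = lead * (RPM/60) = 19.6*2960/60 = 966.9333

966.9333 mm/s


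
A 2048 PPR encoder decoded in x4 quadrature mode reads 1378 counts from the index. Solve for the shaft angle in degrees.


angle = counts * 360 / (PPR*4) = 1378 * 360 / 8192 = 60.5566

60.5566 degrees


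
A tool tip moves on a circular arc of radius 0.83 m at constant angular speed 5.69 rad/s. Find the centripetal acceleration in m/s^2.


a_c = omega^2 * r = 5.69^2 * 0.83 = 26.8722

26.8722 m/s^2


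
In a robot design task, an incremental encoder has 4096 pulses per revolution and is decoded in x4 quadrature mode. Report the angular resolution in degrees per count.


resolution = 360 / (PPR * 4) = 360 / 16384 = 0.0220

0.0220 degrees


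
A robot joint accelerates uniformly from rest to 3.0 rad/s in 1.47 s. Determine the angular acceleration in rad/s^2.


alpha = delta_omega / t = 3.0 / 1.47 = 2.0408

2.0408 rad/s^2


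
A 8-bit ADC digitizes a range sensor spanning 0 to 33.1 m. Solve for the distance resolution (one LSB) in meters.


res = range / 2^n = 33.1/2^8 = 33.1/256 = 0.1293

0.1293 m


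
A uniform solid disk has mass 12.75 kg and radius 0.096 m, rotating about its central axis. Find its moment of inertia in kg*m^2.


I = (1/2)*m*R^2 = 0.5*12.75*0.096^2 = 0.0588

0.0588 kg*m^2


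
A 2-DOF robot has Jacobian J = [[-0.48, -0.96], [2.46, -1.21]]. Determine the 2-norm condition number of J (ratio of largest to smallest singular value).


JJ^T eigenvalues: trace(JJ^T) = 8.6677, det(JJ^T) = det(J)^2 = 8.65771776
s_max^2 = (8.6677 + sqrt(40.49815225))/2 = 7.51575793
s_min^2 = (8.6677 - sqrt(40.49815225))/2 = 1.15194207
kappa = s_max/s_min = sqrt(7.51575793/1.15194207) = 2.5543

2.5543


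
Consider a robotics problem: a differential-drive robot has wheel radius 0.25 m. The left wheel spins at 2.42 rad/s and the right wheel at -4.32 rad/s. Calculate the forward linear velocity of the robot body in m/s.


v = r*(wR + wL)/2 = 0.25*(-4.32 + 2.42)/2 = -0.2375

-0.2375 m/s


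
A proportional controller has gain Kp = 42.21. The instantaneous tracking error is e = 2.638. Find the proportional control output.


u_P = Kp * e = 42.21 * 2.638 = 111.3500

111.3500


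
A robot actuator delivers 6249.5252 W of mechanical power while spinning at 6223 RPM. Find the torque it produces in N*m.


omega = 6223 * 2*pi/60 = 651.671036 rad/s
tau = P / omega = 6249.5252 / 651.671036 = 9.5900

9.5900 N*m


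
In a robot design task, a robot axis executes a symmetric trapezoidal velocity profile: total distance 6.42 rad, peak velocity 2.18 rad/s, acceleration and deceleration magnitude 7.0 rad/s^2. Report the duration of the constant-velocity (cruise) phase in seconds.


t_acc = v/a = 0.311429 s, d_acc = v^2/(2a) = 0.339457 rad each
d_cruise = 6.42 - 2*0.339457 = 5.741086 rad
t_cruise = d_cruise/v = 5.741086/2.18 = 2.6335

2.6335 s


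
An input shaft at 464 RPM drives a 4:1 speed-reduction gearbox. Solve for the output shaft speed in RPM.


omega_out = omega_in / N = 464 / 4 = 116.0000

116.0000 RPM


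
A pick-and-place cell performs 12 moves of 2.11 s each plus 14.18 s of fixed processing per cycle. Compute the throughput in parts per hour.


T_cycle = 12*2.11 + 14.18 = 39.5000 s
rate = 3600/T = 91.1392

91.1392 parts/hour


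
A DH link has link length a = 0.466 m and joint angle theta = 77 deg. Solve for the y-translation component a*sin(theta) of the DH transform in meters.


a*sin(theta) = 0.466*sin(77 deg) = 0.4541

0.4541 m


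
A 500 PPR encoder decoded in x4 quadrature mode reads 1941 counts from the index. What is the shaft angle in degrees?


angle = counts * 360 / (PPR*4) = 1941 * 360 / 2000 = 349.3800

349.3800 degrees


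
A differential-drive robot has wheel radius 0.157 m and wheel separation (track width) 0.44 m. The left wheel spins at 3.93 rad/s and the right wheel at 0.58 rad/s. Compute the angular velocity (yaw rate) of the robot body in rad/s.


omega = r*(wR - wL)/L = 0.157*(0.58 - (3.93))/0.44 = -1.1953

-1.1953 rad/s


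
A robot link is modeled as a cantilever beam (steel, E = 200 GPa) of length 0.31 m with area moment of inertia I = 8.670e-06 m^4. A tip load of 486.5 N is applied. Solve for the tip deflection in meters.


delta = F*L^3/(3*E*I) = 486.5*0.31^3/(3*2.000e+11*8.670e-06)
      = 14.4933215/5202000 = 2.7861e-06

2.7861e-06 m


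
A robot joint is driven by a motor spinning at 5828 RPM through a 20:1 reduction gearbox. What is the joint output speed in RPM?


omega_joint = omega_motor / N = 5828 / 20 = 291.4000

291.4000 RPM


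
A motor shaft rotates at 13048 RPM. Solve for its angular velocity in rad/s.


omega = 13048 * 2*pi/60 = 1366.3834

1366.3834 rad/s


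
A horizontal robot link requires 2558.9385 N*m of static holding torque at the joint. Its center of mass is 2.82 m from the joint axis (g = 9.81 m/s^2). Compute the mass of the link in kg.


m = tau / (g*L) = 2558.9385 / (9.81 * 2.82) = 92.5000

92.5000 kg


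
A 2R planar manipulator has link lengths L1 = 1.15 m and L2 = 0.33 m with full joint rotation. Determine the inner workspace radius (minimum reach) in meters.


r_min = |L1 - L2| = |1.15 - 0.33| = 0.8200

0.8200 m


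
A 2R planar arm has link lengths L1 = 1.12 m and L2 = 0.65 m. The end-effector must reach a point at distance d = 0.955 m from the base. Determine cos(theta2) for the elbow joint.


cos(th2) = (d^2 - L1^2 - L2^2)/(2*L1*L2) = (0.955^2 - 1.12^2 - 0.65^2)/(2*1.12*0.65) = -0.5253

-0.5253


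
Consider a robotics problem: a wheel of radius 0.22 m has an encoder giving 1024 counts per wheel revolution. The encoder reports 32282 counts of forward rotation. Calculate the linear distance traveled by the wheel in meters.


revs = 32282/1024 = 31.525391
d = revs * 2*pi*r = 31.525391 * 2*pi*0.22 = 43.5776

43.5776 m


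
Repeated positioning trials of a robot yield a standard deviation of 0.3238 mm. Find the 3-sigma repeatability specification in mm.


repeatability = 3*sigma = 3*0.3238 = 0.9714

0.9714 mm


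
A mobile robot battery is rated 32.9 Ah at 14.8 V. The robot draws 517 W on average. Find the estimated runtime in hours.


E = 32.9*14.8 = 486.9200 Wh
t = E/P = 486.9200/517 = 0.9418

0.9418 hours


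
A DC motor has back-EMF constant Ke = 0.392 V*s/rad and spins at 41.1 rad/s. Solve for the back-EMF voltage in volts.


V_emf = Ke * omega = 0.392*41.1 = 16.1112

16.1112 V


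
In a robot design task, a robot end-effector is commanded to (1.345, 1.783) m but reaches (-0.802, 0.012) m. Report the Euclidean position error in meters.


dx = -0.802 - (1.345) = -2.1470, dy = 0.012 - (1.783) = -1.7710
err = sqrt(4.609609 + 3.136441) = 2.7832

2.7832 m


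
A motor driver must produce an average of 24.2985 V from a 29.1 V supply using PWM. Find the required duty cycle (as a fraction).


D = V_avg/V_supply = 24.2985/29.1 = 0.8350

0.8350


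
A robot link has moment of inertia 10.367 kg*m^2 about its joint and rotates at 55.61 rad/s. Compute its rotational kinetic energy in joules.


KE = (1/2)*I*omega^2 = 0.5*10.367*55.61^2 = 16029.8291

16029.8291 J


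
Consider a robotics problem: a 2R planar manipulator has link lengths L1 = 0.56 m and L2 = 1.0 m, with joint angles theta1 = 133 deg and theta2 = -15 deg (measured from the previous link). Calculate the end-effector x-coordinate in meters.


x = L1*cos(th1) + L2*cos(th1+th2) = 0.56*cos(133 deg) + 1.0*cos(118 deg) = -0.8514

-0.8514 m


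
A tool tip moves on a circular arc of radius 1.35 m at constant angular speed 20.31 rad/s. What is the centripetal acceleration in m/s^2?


a_c = omega^2 * r = 20.31^2 * 1.35 = 556.8697

556.8697 m/s^2


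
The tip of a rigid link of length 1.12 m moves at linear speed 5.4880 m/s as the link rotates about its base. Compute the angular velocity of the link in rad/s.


omega = v / L = 5.4880 / 1.12 = 4.9000

4.9000 rad/s


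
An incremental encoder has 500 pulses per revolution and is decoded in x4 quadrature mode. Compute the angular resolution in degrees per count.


resolution = 360 / (PPR * 4) = 360 / 2000 = 0.1800

0.1800 degrees


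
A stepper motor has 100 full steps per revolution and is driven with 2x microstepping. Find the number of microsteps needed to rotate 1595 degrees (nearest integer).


step_size = 360/(100*2) = 360/200 = 1.800000 deg
n = 1595/(360/200) = 1595*200/360 = 886.1111 -> 886

886 steps


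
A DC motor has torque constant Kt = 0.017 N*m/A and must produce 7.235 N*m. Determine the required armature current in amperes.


I = tau / Kt = 7.235/0.017 = 425.5882

425.5882 A


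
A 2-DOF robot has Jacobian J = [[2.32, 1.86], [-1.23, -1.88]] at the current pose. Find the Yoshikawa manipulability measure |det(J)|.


det(J) = 2.32*-1.88 - (1.86)*(-1.23) = -2.0738
|det(J)| = 2.0738

2.0738


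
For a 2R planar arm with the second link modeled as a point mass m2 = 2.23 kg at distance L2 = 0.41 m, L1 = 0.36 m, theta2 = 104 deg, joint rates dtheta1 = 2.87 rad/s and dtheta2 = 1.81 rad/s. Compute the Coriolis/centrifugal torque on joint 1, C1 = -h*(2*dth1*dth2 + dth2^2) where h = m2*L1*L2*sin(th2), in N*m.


h = m2*L1*L2*sin(th2) = 2.23*0.36*0.41*sin(104 deg) = 0.319371
C1 = -h*(2*2.87*1.81 + 1.81^2) = -0.319371*13.6655 = -4.3644

-4.3644 N*m


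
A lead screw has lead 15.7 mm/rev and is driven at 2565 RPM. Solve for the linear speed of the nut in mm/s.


v = lead * (RPM/60) = 15.7*2565/60 = 671.1750

671.1750 mm/s


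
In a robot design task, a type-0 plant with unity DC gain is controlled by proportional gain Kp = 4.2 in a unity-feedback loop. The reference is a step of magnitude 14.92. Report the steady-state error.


e_ss = R/(1 + Kp) = 14.92/(1 + 4.2) = 14.92/5.2000 = 2.8692

2.8692


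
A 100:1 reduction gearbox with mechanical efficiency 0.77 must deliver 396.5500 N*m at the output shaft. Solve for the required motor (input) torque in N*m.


tau_in = tau_out / (N * eta) = 396.5500 / (100 * 0.77) = 5.1500

5.1500 N*m


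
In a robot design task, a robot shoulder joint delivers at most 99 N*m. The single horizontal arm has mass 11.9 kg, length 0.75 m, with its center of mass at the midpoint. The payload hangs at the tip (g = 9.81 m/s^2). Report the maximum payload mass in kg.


tau_arm = m_arm*g*(L/2) = 11.9*9.81*0.75/2 = 43.7771 N*m
tau_payload = tau_max - tau_arm = 99 - 43.7771 = 55.2229
m_payload = tau_payload / (g*L) = 55.2229 / (9.81*0.75) = 7.5057

7.5057 kg


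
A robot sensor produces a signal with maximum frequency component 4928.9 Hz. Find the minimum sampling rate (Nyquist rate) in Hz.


f_s,min = 2*f_max = 2*4928.9 = 9857.8000

9857.8000 Hz


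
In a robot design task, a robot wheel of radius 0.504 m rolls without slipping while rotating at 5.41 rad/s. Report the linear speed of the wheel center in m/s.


v = omega * r = 5.41 * 0.504 = 2.7266

2.7266 m/s


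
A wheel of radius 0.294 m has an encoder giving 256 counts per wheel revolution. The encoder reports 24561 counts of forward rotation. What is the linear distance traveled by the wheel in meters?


revs = 24561/256 = 95.941406
d = revs * 2*pi*r = 95.941406 * 2*pi*0.294 = 177.2284

177.2284 m


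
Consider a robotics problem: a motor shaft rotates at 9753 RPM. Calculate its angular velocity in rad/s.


omega = 9753 * 2*pi/60 = 1021.3318

1021.3318 rad/s


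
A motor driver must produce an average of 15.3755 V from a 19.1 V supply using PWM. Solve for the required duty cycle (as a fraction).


D = V_avg/V_supply = 15.3755/19.1 = 0.8050

0.8050


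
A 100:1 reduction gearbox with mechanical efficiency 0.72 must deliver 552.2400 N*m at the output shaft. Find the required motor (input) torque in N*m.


tau_in = tau_out / (N * eta) = 552.2400 / (100 * 0.72) = 7.6700

7.6700 N*m


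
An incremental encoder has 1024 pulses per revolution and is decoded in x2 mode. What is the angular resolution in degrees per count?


resolution = 360 / (PPR * 2) = 360 / 2048 = 0.1758

0.1758 degrees


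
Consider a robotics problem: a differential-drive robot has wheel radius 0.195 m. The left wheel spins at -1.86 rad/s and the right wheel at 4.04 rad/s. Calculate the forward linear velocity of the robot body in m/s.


v = r*(wR + wL)/2 = 0.195*(4.04 + -1.86)/2 = 0.2125

0.2125 m/s


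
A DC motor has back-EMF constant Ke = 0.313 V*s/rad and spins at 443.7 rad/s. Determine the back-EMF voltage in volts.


V_emf = Ke * omega = 0.313*443.7 = 138.8781

138.8781 V


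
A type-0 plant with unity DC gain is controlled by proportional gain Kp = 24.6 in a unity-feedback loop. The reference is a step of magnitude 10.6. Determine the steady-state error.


e_ss = R/(1 + Kp) = 10.6/(1 + 24.6) = 10.6/25.6000 = 0.4141

0.4141


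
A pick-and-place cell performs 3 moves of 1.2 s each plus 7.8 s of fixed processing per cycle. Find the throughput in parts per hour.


T_cycle = 3*1.2 + 7.8 = 11.4000 s
rate = 3600/T = 315.7895

315.7895 parts/hour


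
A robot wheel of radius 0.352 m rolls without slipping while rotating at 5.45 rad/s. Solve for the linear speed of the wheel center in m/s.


v = omega * r = 5.45 * 0.352 = 1.9184

1.9184 m/s


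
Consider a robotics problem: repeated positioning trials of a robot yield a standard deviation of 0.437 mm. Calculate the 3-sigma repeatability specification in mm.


repeatability = 3*sigma = 3*0.437 = 1.3110

1.3110 mm


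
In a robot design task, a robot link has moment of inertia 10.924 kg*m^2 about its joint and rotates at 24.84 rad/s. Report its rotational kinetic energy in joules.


KE = (1/2)*I*omega^2 = 0.5*10.924*24.84^2 = 3370.1938

3370.1938 J


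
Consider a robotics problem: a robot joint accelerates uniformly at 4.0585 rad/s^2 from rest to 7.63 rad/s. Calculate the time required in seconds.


t = delta_omega / alpha = 7.63 / 4.0585 = 1.8800

1.8800 s


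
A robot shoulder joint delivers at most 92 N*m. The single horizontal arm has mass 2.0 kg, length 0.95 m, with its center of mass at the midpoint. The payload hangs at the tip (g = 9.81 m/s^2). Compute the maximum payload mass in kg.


tau_arm = m_arm*g*(L/2) = 2.0*9.81*0.95/2 = 9.3195 N*m
tau_payload = tau_max - tau_arm = 92 - 9.3195 = 82.6805
m_payload = tau_payload / (g*L) = 82.6805 / (9.81*0.95) = 8.8718

8.8718 kg


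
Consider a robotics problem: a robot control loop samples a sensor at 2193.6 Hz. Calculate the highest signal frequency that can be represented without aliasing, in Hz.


f_max = f_s/2 = 2193.6/2 = 1096.8000

1096.8000 Hz


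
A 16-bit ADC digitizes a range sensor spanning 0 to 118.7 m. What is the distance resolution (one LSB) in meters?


res = range / 2^n = 118.7/2^16 = 118.7/65536 = 0.0018

0.0018 m


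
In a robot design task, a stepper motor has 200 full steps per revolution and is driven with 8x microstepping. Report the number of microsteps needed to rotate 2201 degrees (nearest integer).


step_size = 360/(200*8) = 360/1600 = 0.225000 deg
n = 2201/(360/1600) = 2201*1600/360 = 9782.2222 -> 9782

9782 steps


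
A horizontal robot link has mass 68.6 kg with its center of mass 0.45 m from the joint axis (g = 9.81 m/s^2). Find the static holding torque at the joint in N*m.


tau = m*g*L = 68.6 * 9.81 * 0.45 = 302.8347

302.8347 N*m


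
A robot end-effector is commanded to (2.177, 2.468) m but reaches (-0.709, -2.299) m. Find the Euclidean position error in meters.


dx = -0.709 - (2.177) = -2.8860, dy = -2.299 - (2.468) = -4.7670
err = sqrt(8.328996 + 22.724289) = 5.5725

5.5725 m


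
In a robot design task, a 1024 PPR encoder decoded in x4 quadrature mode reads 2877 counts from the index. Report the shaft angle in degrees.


angle = counts * 360 / (PPR*4) = 2877 * 360 / 4096 = 252.8613

252.8613 degrees


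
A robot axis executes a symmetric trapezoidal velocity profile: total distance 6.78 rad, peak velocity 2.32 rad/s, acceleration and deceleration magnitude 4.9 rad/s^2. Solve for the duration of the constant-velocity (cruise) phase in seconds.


t_acc = v/a = 0.473469 s, d_acc = v^2/(2a) = 0.549224 rad each
d_cruise = 6.78 - 2*0.549224 = 5.681552 rad
t_cruise = d_cruise/v = 5.681552/2.32 = 2.4489

2.4489 s


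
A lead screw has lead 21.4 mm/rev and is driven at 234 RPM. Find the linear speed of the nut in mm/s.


v = lead * (RPM/60) = 21.4*234/60 = 83.4600

83.4600 mm/s


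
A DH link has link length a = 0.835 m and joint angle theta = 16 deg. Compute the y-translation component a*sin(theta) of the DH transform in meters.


a*sin(theta) = 0.835*sin(16 deg) = 0.2302

0.2302 m


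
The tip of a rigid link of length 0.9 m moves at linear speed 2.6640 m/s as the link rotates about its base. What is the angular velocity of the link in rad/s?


omega = v / L = 2.6640 / 0.9 = 2.9600

2.9600 rad/s


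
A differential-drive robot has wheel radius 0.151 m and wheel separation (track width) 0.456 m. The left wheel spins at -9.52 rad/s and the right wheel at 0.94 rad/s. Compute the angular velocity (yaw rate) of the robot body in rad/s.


omega = r*(wR - wL)/L = 0.151*(0.94 - (-9.52))/0.456 = 3.4637

3.4637 rad/s


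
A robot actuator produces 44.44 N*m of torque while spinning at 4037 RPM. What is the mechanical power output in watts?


omega = 4037 * 2*pi/60 = 422.753651 rad/s
P = tau * omega = 44.44 * 422.753651 = 18787.1723

18787.1723 W


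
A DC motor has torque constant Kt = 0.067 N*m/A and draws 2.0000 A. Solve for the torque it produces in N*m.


tau = Kt * I = 0.067*2.0000 = 0.1340

0.1340 N*m


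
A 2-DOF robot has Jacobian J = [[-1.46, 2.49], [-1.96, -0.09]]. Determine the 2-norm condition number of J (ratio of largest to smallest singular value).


JJ^T eigenvalues: trace(JJ^T) = 12.1814, det(JJ^T) = det(J)^2 = 25.11813924
s_max^2 = (12.1814 + sqrt(47.91394900))/2 = 9.55169512
s_min^2 = (12.1814 - sqrt(47.91394900))/2 = 2.62970488
kappa = s_max/s_min = sqrt(9.55169512/2.62970488) = 1.9058

1.9058


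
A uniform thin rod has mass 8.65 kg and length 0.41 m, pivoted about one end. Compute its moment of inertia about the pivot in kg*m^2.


I = (1/3)*m*L^2 = (1/3)*8.65*0.41^2 = 0.4847

0.4847 kg*m^2


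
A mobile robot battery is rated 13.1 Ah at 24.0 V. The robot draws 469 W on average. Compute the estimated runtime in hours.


E = 13.1*24.0 = 314.4000 Wh
t = E/P = 314.4000/469 = 0.6704

0.6704 hours


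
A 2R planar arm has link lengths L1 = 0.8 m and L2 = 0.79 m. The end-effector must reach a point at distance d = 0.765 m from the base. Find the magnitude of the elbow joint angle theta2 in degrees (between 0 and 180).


cos(th2) = (d^2 - L1^2 - L2^2)/(2*L1*L2) = (0.765^2 - 0.8^2 - 0.79^2)/(2*0.8*0.79) = -0.53708465
th2 = acos(-0.53708465) = 122.4854 deg

122.4854 degrees


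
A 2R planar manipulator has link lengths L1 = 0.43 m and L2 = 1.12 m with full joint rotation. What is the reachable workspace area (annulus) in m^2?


r_max = L1 + L2 = 1.5500, r_min = |L1 - L2| = 0.6900
A = pi*(r_max^2 - r_min^2) = pi*(2.4025 - 0.4761) = 6.0520

6.0520 m^2
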